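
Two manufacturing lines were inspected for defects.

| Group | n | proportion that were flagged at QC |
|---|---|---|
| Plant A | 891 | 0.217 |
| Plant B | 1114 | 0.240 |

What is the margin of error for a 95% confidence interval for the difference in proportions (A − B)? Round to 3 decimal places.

0.037

Each SE is √(p̂(1−p̂)/n): √(0.2170·0.7830/891) = 0.01381 and √(0.2400·0.7600/1114) = 0.01280.
SE(p̂₁ − p̂₂) = √(SE₁² + SE₂²) = √(0.0001907161 + 0.00016384) = 0.01883, since the two samples are independent.
At 95% confidence z* = 1.960; margin = 1.960 × 0.01883 = 0.03691.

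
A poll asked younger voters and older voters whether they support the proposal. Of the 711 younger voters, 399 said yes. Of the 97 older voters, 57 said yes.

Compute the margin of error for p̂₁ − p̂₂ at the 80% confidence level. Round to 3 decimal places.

Sample proportions: 399/711 = 0.5612, 57/97 = 0.5876.
Each SE is √(p̂(1−p̂)/n): √(0.5612·0.4388/711) = 0.01861 and √(0.5876·0.4124/97) = 0.04998.
SE(p̂₁ − p̂₂) = √(SE₁² + SE₂²) = √(0.0003463321 + 0.0024980004) = 0.05333, since the two samples are independent.
At 80% confidence z* = 1.282; margin = 1.282 × 0.05333 = 0.06837.

0.068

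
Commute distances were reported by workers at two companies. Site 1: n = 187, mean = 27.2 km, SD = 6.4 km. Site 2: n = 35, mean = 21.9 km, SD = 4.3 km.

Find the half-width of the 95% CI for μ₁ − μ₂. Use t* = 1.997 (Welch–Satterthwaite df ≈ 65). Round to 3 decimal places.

Per-group SEs: s₁/√n₁ = 6.4/√187 = 0.4680, s₂/√n₂ = 4.3/√35 = 0.7268.
Unpooled SE of the difference: √(0.219024 + 0.52823824) = 0.8644.
Margin of error = t* · SE = 1.997 × 0.8644 = 1.7262.

1.726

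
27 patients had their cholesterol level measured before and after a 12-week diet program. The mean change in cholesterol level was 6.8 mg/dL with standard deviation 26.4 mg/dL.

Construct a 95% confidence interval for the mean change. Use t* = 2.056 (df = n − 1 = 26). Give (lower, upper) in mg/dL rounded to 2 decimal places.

(-3.65, 17.25)

This is a matched-pairs design, so SE = s_d/√n = 26.4/√27 = 5.0807.
Margin = 2.056 × 5.0807 = 10.4459; the interval is 6.8 ± 10.4459 = (-3.65, 17.25).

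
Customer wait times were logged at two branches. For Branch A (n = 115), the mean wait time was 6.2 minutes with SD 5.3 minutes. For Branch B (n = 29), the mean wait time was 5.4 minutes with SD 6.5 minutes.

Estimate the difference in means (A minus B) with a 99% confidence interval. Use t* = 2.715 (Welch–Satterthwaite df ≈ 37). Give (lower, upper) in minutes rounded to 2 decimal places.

Standard errors of each mean: 5.3/√115 = 0.4942 and 6.5/√29 = 1.2070.
SE(x̄₁ − x̄₂) = √(0.4942² + 1.2070²) = 1.3043 for independent samples with unequal variances.
With t* = 2.715, the margin is 2.715 × 1.3043 = 3.5412.
x̄₁ − x̄₂ = 6.2 − 5.4 = 0.8000; the interval is 0.8000 ± 3.5412 = (-2.74, 4.34).

(-2.74, 4.34)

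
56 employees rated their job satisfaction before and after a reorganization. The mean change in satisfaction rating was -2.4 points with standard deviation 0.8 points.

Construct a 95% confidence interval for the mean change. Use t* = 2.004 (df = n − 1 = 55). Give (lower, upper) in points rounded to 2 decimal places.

(-2.61, -2.19)

Paired design: SE = s_d/√n = 0.8/√56 = 0.1069.
t* = 2.004; margin of error = 2.004 × 0.1069 = 0.2142.
-2.4 ± 0.2142 → (-2.61, -2.19).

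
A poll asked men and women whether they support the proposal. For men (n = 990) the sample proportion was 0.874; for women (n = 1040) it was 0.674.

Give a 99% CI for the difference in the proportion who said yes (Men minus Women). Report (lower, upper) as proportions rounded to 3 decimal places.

(0.154, 0.246)

The two standard errors are √(0.8740×0.1260/990) = 0.01055 and √(0.6740×0.3260/1040) = 0.01454.
Because the samples are independent, SE_diff = √(0.01055² + 0.01454²) = 0.01796.
Using z* = 2.576 for 99%, ME = 2.576 × 0.01796 = 0.04626.
p̂₁ − p̂₂ = 0.2000; interval 0.2000 ± 0.04626 gives (0.154, 0.246).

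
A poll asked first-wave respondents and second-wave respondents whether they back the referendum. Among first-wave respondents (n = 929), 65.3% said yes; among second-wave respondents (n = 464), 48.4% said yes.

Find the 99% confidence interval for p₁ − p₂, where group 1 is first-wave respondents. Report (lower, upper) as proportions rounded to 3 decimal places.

The two standard errors are √(0.6530×0.3470/929) = 0.01562 and √(0.4840×0.5160/464) = 0.02320.
Because the samples are independent, SE_diff = √(0.01562² + 0.02320²) = 0.02797.
Using z* = 2.576 for 99%, ME = 2.576 × 0.02797 = 0.07205.
p̂₁ − p̂₂ = 0.1690; interval 0.1690 ± 0.07205 gives (0.097, 0.241).

(0.097, 0.241)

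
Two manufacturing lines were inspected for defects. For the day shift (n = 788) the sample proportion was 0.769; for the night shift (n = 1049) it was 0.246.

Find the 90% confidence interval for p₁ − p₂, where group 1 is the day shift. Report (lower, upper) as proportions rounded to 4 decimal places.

SE₁ = √(p̂₁(1−p̂₁)/n₁) = √(0.7690·0.2310/788) = 0.01501; SE₂ = √(0.2460·0.7540/1049) = 0.01330.
Independent samples: SE of the difference = √(SE₁² + SE₂²) = √(0.0002253001 + 0.00017689) = 0.02005.
z* for 90% confidence is 1.645, so the margin of error is 1.645 × 0.02005 = 0.03298.
Point estimate p̂₁ − p̂₂ = 0.7690 − 0.2460 = 0.5230.
0.5230 ± 0.03298 → (0.4900, 0.5560).

(0.4900, 0.5560)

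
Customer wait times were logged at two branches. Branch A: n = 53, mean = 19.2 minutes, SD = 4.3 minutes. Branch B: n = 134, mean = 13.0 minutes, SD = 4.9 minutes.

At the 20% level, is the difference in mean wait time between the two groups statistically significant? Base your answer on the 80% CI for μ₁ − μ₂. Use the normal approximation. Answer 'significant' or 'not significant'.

significant

Per-group SEs: s₁/√n₁ = 4.3/√53 = 0.5907, s₂/√n₂ = 4.9/√134 = 0.4233.
Unpooled SE of the difference: √(0.34892649 + 0.17918289) = 0.7267.
Margin of error = z* · SE = 1.282 × 0.7267 = 0.9316.
x̄₁ − x̄₂ = 19.2 − 13.0 = 6.2000.
CI: 6.2000 ± 0.9316 = (5.2684, 7.1316).
The interval (5.2684, 7.1316) does not contain 0, so the difference is significant.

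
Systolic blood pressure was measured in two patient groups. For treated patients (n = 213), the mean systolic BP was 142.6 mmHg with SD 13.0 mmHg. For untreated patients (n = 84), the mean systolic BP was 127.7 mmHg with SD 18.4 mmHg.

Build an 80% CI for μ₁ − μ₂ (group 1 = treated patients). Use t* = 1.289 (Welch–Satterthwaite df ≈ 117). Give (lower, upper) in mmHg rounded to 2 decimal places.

(12.07, 17.73)

Standard errors of each mean: 13.0/√213 = 0.8907 and 18.4/√84 = 2.0076.
SE(x̄₁ − x̄₂) = √(0.8907² + 2.0076²) = 2.1963 for independent samples with unequal variances.
With t* = 1.289, the margin is 1.289 × 2.1963 = 2.8310.
x̄₁ − x̄₂ = 142.6 − 127.7 = 14.9000; the interval is 14.9000 ± 2.8310 = (12.07, 17.73).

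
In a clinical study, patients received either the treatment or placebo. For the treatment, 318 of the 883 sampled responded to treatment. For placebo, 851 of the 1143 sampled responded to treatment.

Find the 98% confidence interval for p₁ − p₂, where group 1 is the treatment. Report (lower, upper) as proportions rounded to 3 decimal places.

p̂₁ = 318/883 = 0.3601 and p̂₂ = 851/1143 = 0.7445.
SE₁ = √(p̂₁(1−p̂₁)/n₁) = √(0.3601·0.6399/883) = 0.01615; SE₂ = √(0.7445·0.2555/1143) = 0.01290.
Independent samples: SE of the difference = √(SE₁² + SE₂²) = √(0.0002608225 + 0.00016641) = 0.02067.
z* for 98% confidence is 2.326, so the margin of error is 2.326 × 0.02067 = 0.04808.
Point estimate p̂₁ − p̂₂ = 0.3601 − 0.7445 = -0.3844.
-0.3844 ± 0.04808 → (-0.432, -0.336).

(-0.432, -0.336)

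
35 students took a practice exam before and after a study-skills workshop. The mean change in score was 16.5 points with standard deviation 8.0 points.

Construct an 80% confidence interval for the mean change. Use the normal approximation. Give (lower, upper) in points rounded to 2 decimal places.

(14.77, 18.23)

This is a matched-pairs design, so SE = s_d/√n = 8.0/√35 = 1.3522.
Margin = 1.282 × 1.3522 = 1.7335; the interval is 16.5 ± 1.7335 = (14.77, 18.23).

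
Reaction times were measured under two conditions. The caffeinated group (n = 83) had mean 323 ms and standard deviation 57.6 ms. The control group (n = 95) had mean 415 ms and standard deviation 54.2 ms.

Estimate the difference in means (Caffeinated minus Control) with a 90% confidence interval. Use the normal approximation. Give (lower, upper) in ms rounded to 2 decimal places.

(-105.85, -78.15)

SE₁ = s₁/√n₁ = 57.6/√83 = 6.3224; SE₂ = 54.2/√95 = 5.5608.
Independent samples, unequal variances: SE_diff = √(SE₁² + SE₂²) = √(39.97274176 + 30.92249664) = 8.4199.
z* = 1.645, so margin of error = 1.645 × 8.4199 = 13.8507.
Difference in means = 323 − 415 = -92.0000.
-92.0000 ± 13.8507 → (-105.85, -78.15).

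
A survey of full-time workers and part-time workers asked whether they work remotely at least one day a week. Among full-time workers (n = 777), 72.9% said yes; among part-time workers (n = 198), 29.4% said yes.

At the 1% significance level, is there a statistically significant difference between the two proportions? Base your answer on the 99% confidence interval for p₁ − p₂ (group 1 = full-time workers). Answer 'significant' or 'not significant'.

significant

SE₁ = √(p̂₁(1−p̂₁)/n₁) = √(0.7290·0.2710/777) = 0.01595; SE₂ = √(0.2940·0.7060/198) = 0.03238.
Independent samples: SE of the difference = √(SE₁² + SE₂²) = √(0.0002544025 + 0.0010484644) = 0.03610.
z* for 99% confidence is 2.576, so the margin of error is 2.576 × 0.03610 = 0.09299.
Point estimate p̂₁ − p̂₂ = 0.7290 − 0.2940 = 0.4350.
0.4350 ± 0.09299 → (0.34201, 0.52799).
The interval (0.34201, 0.52799) does not contain 0, so the difference is significant.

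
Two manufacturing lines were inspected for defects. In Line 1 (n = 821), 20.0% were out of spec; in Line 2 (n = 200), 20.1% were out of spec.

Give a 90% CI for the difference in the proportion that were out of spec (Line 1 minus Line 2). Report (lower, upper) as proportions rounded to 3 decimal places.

Each SE is √(p̂(1−p̂)/n): √(0.2000·0.8000/821) = 0.01396 and √(0.2010·0.7990/200) = 0.02834.
SE(p̂₁ − p̂₂) = √(SE₁² + SE₂²) = √(0.0001948816 + 0.0008031556) = 0.03159, since the two samples are independent.
At 90% confidence z* = 1.645; margin = 1.645 × 0.03159 = 0.05197.
The difference is 0.2000 − 0.2010 = -0.0010, so the interval is -0.0010 ± 0.05197 = (-0.053, 0.051).

(-0.053, 0.051)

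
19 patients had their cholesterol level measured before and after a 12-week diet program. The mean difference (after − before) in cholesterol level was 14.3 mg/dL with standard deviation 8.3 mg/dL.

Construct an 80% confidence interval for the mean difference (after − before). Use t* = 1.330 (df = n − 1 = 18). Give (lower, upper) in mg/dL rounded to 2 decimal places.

Paired design: SE = s_d/√n = 8.3/√19 = 1.9042.
t* = 1.330; margin of error = 1.330 × 1.9042 = 2.5326.
14.3 ± 2.5326 → (11.77, 16.83).

(11.77, 16.83)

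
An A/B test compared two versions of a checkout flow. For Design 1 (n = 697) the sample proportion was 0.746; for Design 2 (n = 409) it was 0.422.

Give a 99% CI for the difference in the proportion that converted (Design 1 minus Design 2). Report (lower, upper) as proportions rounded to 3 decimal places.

Each SE is √(p̂(1−p̂)/n): √(0.7460·0.2540/697) = 0.01649 and √(0.4220·0.5780/409) = 0.02442.
SE(p̂₁ − p̂₂) = √(SE₁² + SE₂²) = √(0.0002719201 + 0.0005963364) = 0.02947, since the two samples are independent.
At 99% confidence z* = 2.576; margin = 2.576 × 0.02947 = 0.07591.
The difference is 0.7460 − 0.4220 = 0.3240, so the interval is 0.3240 ± 0.07591 = (0.248, 0.400).

(0.248, 0.400)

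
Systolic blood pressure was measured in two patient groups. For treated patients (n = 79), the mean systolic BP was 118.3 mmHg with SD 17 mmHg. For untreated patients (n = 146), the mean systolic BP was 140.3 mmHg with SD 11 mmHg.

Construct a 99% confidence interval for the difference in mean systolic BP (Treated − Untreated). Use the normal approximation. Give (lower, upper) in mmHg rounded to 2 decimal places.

Standard errors of each mean: 17/√79 = 1.9126 and 11/√146 = 0.9104.
SE(x̄₁ − x̄₂) = √(1.9126² + 0.9104²) = 2.1182 for independent samples with unequal variances.
With z* = 2.576, the margin is 2.576 × 2.1182 = 5.4565.
x̄₁ − x̄₂ = 118.3 − 140.3 = -22.0000; the interval is -22.0000 ± 5.4565 = (-27.46, -16.54).

(-27.46, -16.54)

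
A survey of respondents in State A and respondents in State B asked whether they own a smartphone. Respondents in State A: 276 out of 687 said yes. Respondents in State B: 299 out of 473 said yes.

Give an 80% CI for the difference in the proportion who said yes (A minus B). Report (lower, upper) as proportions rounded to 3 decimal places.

Sample proportions: 276/687 = 0.4017, 299/473 = 0.6321.
Each SE is √(p̂(1−p̂)/n): √(0.4017·0.5983/687) = 0.01870 and √(0.6321·0.3679/473) = 0.02217.
SE(p̂₁ − p̂₂) = √(SE₁² + SE₂²) = √(0.00034969 + 0.0004915089) = 0.02900, since the two samples are independent.
At 80% confidence z* = 1.282; margin = 1.282 × 0.02900 = 0.03718.
The difference is 0.4017 − 0.6321 = -0.2304, so the interval is -0.2304 ± 0.03718 = (-0.268, -0.193).

(-0.268, -0.193)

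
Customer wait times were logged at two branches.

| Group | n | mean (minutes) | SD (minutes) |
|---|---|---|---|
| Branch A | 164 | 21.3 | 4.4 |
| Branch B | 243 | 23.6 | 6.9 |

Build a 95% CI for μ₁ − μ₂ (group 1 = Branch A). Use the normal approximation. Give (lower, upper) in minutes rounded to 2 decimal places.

(-3.40, -1.20)

Standard errors of each mean: 4.4/√164 = 0.3436 and 6.9/√243 = 0.4426.
SE(x̄₁ − x̄₂) = √(0.3436² + 0.4426²) = 0.5603 for independent samples with unequal variances.
With z* = 1.960, the margin is 1.960 × 0.5603 = 1.0982.
x̄₁ − x̄₂ = 21.3 − 23.6 = -2.3000; the interval is -2.3000 ± 1.0982 = (-3.40, -1.20).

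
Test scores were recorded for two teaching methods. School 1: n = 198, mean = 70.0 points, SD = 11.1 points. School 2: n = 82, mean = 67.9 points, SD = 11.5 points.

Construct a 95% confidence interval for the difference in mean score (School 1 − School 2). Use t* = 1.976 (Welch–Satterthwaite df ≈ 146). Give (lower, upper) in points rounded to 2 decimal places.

(-0.85, 5.05)

Per-group SEs: s₁/√n₁ = 11.1/√198 = 0.7888, s₂/√n₂ = 11.5/√82 = 1.2700.
Unpooled SE of the difference: √(0.62220544 + 1.6129) = 1.4950.
Margin of error = t* · SE = 1.976 × 1.4950 = 2.9541.
x̄₁ − x̄₂ = 70.0 − 67.9 = 2.1000.
CI: 2.1000 ± 2.9541 = (-0.85, 5.05).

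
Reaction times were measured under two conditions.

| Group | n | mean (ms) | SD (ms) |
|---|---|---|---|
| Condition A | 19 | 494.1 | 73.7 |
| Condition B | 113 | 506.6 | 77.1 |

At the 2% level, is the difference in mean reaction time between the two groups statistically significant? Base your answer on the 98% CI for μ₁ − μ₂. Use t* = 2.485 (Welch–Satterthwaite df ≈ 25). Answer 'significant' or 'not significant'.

not significant

SE₁ = s₁/√n₁ = 73.7/√19 = 16.9079; SE₂ = 77.1/√113 = 7.2530.
Independent samples, unequal variances: SE_diff = √(SE₁² + SE₂²) = √(285.87708241 + 52.606009) = 18.3979.
t* = 2.485, so margin of error = 2.485 × 18.3979 = 45.7188.
Difference in means = 494.1 − 506.6 = -12.5000.
-12.5000 ± 45.7188 → (-58.2188, 33.2188).
The interval (-58.2188, 33.2188) contains 0, so the difference is not significant.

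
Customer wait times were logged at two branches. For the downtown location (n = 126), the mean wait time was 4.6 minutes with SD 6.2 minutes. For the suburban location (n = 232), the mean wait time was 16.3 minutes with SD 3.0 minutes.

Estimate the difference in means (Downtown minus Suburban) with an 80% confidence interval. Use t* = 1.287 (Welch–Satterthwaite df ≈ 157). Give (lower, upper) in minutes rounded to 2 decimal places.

SE₁ = s₁/√n₁ = 6.2/√126 = 0.5523; SE₂ = 3.0/√232 = 0.1970.
Independent samples, unequal variances: SE_diff = √(SE₁² + SE₂²) = √(0.30503529 + 0.038809) = 0.5864.
t* = 1.287, so margin of error = 1.287 × 0.5864 = 0.7547.
Difference in means = 4.6 − 16.3 = -11.7000.
-11.7000 ± 0.7547 → (-12.45, -10.95).

(-12.45, -10.95)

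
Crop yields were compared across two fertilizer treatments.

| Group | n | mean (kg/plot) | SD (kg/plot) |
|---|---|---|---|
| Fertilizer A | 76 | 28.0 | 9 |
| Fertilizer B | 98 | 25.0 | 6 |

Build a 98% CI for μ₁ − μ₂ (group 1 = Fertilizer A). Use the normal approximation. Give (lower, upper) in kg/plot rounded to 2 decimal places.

(0.22, 5.78)

Standard errors of each mean: 9/√76 = 1.0324 and 6/√98 = 0.6061.
SE(x̄₁ − x̄₂) = √(1.0324² + 0.6061²) = 1.1972 for independent samples with unequal variances.
With z* = 2.326, the margin is 2.326 × 1.1972 = 2.7847.
x̄₁ − x̄₂ = 28.0 − 25.0 = 3.0000; the interval is 3.0000 ± 2.7847 = (0.22, 5.78).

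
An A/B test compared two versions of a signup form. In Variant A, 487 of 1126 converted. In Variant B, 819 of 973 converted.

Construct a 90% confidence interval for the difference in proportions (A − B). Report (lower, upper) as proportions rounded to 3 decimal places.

Sample proportions: 487/1126 = 0.4325, 819/973 = 0.8417.
Each SE is √(p̂(1−p̂)/n): √(0.4325·0.5675/1126) = 0.01476 and √(0.8417·0.1583/973) = 0.01170.
SE(p̂₁ − p̂₂) = √(SE₁² + SE₂²) = √(0.0002178576 + 0.00013689) = 0.01883, since the two samples are independent.
At 90% confidence z* = 1.645; margin = 1.645 × 0.01883 = 0.03098.
The difference is 0.4325 − 0.8417 = -0.4092, so the interval is -0.4092 ± 0.03098 = (-0.440, -0.378).

(-0.440, -0.378)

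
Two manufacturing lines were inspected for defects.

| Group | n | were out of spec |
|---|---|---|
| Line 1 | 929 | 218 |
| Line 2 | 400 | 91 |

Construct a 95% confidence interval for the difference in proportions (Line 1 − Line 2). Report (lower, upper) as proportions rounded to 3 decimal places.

First, p̂₁ = 218/929 = 0.2347; p̂₂ = 91/400 = 0.2275.
The two standard errors are √(0.2347×0.7653/929) = 0.01390 and √(0.2275×0.7725/400) = 0.02096.
Because the samples are independent, SE_diff = √(0.01390² + 0.02096²) = 0.02515.
Using z* = 1.960 for 95%, ME = 1.960 × 0.02515 = 0.04929.
p̂₁ − p̂₂ = 0.0072; interval 0.0072 ± 0.04929 gives (-0.042, 0.056).

(-0.042, 0.056)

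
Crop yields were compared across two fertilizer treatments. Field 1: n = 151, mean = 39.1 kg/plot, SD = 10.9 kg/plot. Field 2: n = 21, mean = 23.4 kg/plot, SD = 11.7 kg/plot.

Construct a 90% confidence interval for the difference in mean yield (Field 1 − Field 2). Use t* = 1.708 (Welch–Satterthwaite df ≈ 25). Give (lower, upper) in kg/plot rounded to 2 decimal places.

(11.08, 20.32)

SE₁ = s₁/√n₁ = 10.9/√151 = 0.8870; SE₂ = 11.7/√21 = 2.5531.
Independent samples, unequal variances: SE_diff = √(SE₁² + SE₂²) = √(0.786769 + 6.51831961) = 2.7028.
t* = 1.708, so margin of error = 1.708 × 2.7028 = 4.6164.
Difference in means = 39.1 − 23.4 = 15.7000.
15.7000 ± 4.6164 → (11.08, 20.32).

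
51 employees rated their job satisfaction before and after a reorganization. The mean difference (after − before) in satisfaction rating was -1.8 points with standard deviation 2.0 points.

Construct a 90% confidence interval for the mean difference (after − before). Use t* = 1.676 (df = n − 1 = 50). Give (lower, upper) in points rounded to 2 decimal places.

Paired design: SE = s_d/√n = 2.0/√51 = 0.2801.
t* = 1.676; margin of error = 1.676 × 0.2801 = 0.4694.
-1.8 ± 0.4694 → (-2.27, -1.33).

(-2.27, -1.33)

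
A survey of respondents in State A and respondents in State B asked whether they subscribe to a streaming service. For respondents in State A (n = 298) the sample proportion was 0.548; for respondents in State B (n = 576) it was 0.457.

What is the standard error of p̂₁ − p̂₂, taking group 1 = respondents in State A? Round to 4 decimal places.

The two standard errors are √(0.5480×0.4520/298) = 0.02883 and √(0.4570×0.5430/576) = 0.02076.
Because the samples are independent, SE_diff = √(0.02883² + 0.02076²) = 0.03553.

0.0355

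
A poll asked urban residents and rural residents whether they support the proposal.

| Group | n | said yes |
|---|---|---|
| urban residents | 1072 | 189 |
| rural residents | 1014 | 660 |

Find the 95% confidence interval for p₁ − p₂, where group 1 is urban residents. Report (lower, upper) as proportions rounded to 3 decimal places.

First, p̂₁ = 189/1072 = 0.1763; p̂₂ = 660/1014 = 0.6509.
The two standard errors are √(0.1763×0.8237/1072) = 0.01164 and √(0.6509×0.3491/1014) = 0.01497.
Because the samples are independent, SE_diff = √(0.01164² + 0.01497²) = 0.01896.
Using z* = 1.960 for 95%, ME = 1.960 × 0.01896 = 0.03716.
p̂₁ − p̂₂ = -0.4746; interval -0.4746 ± 0.03716 gives (-0.512, -0.437).

(-0.512, -0.437)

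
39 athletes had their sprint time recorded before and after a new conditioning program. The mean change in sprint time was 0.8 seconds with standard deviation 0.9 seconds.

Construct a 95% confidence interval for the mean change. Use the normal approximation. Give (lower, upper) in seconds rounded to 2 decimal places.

(0.52, 1.08)

Paired design: SE = s_d/√n = 0.9/√39 = 0.1441.
z* = 1.960; margin of error = 1.960 × 0.1441 = 0.2824.
0.8 ± 0.2824 → (0.52, 1.08).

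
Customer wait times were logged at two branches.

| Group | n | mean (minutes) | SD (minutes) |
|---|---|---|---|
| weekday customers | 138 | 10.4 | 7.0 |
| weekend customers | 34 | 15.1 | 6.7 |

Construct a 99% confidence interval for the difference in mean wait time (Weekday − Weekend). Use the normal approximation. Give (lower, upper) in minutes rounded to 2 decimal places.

(-8.03, -1.37)

Per-group SEs: s₁/√n₁ = 7.0/√138 = 0.5959, s₂/√n₂ = 6.7/√34 = 1.1490.
Unpooled SE of the difference: √(0.35509681 + 1.320201) = 1.2943.
Margin of error = z* · SE = 2.576 × 1.2943 = 3.3341.
x̄₁ − x̄₂ = 10.4 − 15.1 = -4.7000.
CI: -4.7000 ± 3.3341 = (-8.03, -1.37).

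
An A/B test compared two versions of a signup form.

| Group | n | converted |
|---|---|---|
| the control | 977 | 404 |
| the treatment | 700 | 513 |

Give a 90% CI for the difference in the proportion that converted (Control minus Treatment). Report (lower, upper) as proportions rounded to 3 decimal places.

p̂₁ = 404/977 = 0.4135 and p̂₂ = 513/700 = 0.7329.
SE₁ = √(p̂₁(1−p̂₁)/n₁) = √(0.4135·0.5865/977) = 0.01576; SE₂ = √(0.7329·0.2671/700) = 0.01672.
Independent samples: SE of the difference = √(SE₁² + SE₂²) = √(0.0002483776 + 0.0002795584) = 0.02298.
z* for 90% confidence is 1.645, so the margin of error is 1.645 × 0.02298 = 0.03780.
Point estimate p̂₁ − p̂₂ = 0.4135 − 0.7329 = -0.3194.
-0.3194 ± 0.03780 → (-0.357, -0.282).

(-0.357, -0.282)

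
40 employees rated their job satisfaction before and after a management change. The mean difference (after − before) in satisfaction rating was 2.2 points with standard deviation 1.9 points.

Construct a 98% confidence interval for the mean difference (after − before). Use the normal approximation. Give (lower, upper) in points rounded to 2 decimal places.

(1.50, 2.90)

Paired design: SE = s_d/√n = 1.9/√40 = 0.3004.
z* = 2.326; margin of error = 2.326 × 0.3004 = 0.6987.
2.2 ± 0.6987 → (1.50, 2.90).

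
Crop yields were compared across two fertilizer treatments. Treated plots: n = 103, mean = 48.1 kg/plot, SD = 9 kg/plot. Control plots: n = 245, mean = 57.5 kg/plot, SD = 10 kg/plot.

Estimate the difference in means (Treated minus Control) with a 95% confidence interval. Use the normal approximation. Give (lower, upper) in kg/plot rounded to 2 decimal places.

SE₁ = s₁/√n₁ = 9/√103 = 0.8868; SE₂ = 10/√245 = 0.6389.
Independent samples, unequal variances: SE_diff = √(SE₁² + SE₂²) = √(0.78641424 + 0.40819321) = 1.0930.
z* = 1.960, so margin of error = 1.960 × 1.0930 = 2.1423.
Difference in means = 48.1 − 57.5 = -9.4000.
-9.4000 ± 2.1423 → (-11.54, -7.26).

(-11.54, -7.26)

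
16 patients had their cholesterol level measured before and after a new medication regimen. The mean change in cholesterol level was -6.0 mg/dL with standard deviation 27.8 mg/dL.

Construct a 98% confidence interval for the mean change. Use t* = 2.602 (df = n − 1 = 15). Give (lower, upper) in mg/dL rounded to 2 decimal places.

(-24.08, 12.08)

This is a matched-pairs design, so SE = s_d/√n = 27.8/√16 = 6.9500.
Margin = 2.602 × 6.9500 = 18.0839; the interval is -6.0 ± 18.0839 = (-24.08, 12.08).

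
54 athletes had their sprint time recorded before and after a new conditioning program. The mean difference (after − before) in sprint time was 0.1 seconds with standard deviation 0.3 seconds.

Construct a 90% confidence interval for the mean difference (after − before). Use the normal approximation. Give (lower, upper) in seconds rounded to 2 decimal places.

This is a matched-pairs design, so SE = s_d/√n = 0.3/√54 = 0.0408.
Margin = 1.645 × 0.0408 = 0.0671; the interval is 0.1 ± 0.0671 = (0.03, 0.17).

(0.03, 0.17)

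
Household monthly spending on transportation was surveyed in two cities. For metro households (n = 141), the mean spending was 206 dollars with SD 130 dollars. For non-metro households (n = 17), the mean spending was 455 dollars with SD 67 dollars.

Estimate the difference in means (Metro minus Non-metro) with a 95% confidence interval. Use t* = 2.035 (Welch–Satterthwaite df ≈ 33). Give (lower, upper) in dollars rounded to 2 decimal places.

(-288.87, -209.13)

Standard errors of each mean: 130/√141 = 10.9480 and 67/√17 = 16.2499.
SE(x̄₁ − x̄₂) = √(10.9480² + 16.2499²) = 19.5938 for independent samples with unequal variances.
With t* = 2.035, the margin is 2.035 × 19.5938 = 39.8734.
x̄₁ − x̄₂ = 206 − 455 = -249.0000; the interval is -249.0000 ± 39.8734 = (-288.87, -209.13).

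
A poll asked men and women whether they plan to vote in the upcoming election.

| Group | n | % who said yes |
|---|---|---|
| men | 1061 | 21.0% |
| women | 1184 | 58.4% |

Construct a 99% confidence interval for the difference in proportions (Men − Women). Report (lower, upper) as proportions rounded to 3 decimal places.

SE₁ = √(p̂₁(1−p̂₁)/n₁) = √(0.2100·0.7900/1061) = 0.01250; SE₂ = √(0.5840·0.4160/1184) = 0.01432.
Independent samples: SE of the difference = √(SE₁² + SE₂²) = √(0.00015625 + 0.0002050624) = 0.01901.
z* for 99% confidence is 2.576, so the margin of error is 2.576 × 0.01901 = 0.04897.
Point estimate p̂₁ − p̂₂ = 0.2100 − 0.5840 = -0.3740.
-0.3740 ± 0.04897 → (-0.423, -0.325).

(-0.423, -0.325)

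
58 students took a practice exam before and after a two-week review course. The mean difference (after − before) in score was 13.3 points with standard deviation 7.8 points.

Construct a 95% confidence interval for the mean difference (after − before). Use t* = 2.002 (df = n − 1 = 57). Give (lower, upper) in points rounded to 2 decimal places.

This is a matched-pairs design, so SE = s_d/√n = 7.8/√58 = 1.0242.
Margin = 2.002 × 1.0242 = 2.0504; the interval is 13.3 ± 2.0504 = (11.25, 15.35).

(11.25, 15.35)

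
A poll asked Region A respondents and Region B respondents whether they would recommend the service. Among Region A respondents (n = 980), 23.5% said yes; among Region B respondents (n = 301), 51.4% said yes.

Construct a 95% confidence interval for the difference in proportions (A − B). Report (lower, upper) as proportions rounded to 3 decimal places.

SE₁ = √(p̂₁(1−p̂₁)/n₁) = √(0.2350·0.7650/980) = 0.01354; SE₂ = √(0.5140·0.4860/301) = 0.02881.
Independent samples: SE of the difference = √(SE₁² + SE₂²) = √(0.0001833316 + 0.0008300161) = 0.03183.
z* for 95% confidence is 1.960, so the margin of error is 1.960 × 0.03183 = 0.06239.
Point estimate p̂₁ − p̂₂ = 0.2350 − 0.5140 = -0.2790.
-0.2790 ± 0.06239 → (-0.341, -0.217).

(-0.341, -0.217)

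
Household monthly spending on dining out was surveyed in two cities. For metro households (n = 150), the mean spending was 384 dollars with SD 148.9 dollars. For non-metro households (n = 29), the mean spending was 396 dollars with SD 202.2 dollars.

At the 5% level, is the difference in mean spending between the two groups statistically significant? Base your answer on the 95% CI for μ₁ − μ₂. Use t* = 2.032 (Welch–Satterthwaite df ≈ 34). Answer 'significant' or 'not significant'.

Per-group SEs: s₁/√n₁ = 148.9/√150 = 12.1576, s₂/√n₂ = 202.2/√29 = 37.5476.
Unpooled SE of the difference: √(147.80723776 + 1409.82226576) = 39.4668.
Margin of error = t* · SE = 2.032 × 39.4668 = 80.1965.
x̄₁ − x̄₂ = 384 − 396 = -12.0000.
CI: -12.0000 ± 80.1965 = (-92.1965, 68.1965).
The interval (-92.1965, 68.1965) contains 0, so the difference is not significant.

not significant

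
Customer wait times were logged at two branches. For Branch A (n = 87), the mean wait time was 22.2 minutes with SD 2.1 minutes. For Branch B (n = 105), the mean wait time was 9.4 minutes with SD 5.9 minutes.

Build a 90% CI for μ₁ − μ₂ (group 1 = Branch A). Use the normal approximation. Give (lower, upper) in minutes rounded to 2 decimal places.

(11.78, 13.82)

SE₁ = s₁/√n₁ = 2.1/√87 = 0.2251; SE₂ = 5.9/√105 = 0.5758.
Independent samples, unequal variances: SE_diff = √(SE₁² + SE₂²) = √(0.05067001 + 0.33154564) = 0.6182.
z* = 1.645, so margin of error = 1.645 × 0.6182 = 1.0169.
Difference in means = 22.2 − 9.4 = 12.8000.
12.8000 ± 1.0169 → (11.78, 13.82).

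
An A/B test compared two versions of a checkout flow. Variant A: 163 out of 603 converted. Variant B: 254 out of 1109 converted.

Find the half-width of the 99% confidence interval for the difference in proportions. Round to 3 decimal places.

First, p̂₁ = 163/603 = 0.2703; p̂₂ = 254/1109 = 0.2290.
The two standard errors are √(0.2703×0.7297/603) = 0.01809 and √(0.2290×0.7710/1109) = 0.01262.
Because the samples are independent, SE_diff = √(0.01809² + 0.01262²) = 0.02206.
Using z* = 2.576 for 99%, ME = 2.576 × 0.02206 = 0.05683.

0.057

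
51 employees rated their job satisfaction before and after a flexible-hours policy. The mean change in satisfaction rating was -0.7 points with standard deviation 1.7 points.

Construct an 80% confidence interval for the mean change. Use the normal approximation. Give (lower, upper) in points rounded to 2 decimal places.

(-1.01, -0.39)

Paired design: SE = s_d/√n = 1.7/√51 = 0.2380.
z* = 1.282; margin of error = 1.282 × 0.2380 = 0.3051.
-0.7 ± 0.3051 → (-1.01, -0.39).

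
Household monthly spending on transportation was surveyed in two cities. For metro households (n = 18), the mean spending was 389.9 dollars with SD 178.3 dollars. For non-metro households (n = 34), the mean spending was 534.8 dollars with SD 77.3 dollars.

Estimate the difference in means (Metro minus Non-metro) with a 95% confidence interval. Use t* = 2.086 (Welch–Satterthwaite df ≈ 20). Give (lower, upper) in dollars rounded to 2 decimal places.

(-236.82, -52.98)

Per-group SEs: s₁/√n₁ = 178.3/√18 = 42.0257, s₂/√n₂ = 77.3/√34 = 13.2568.
Unpooled SE of the difference: √(1766.15946049 + 175.74274624) = 44.0670.
Margin of error = t* · SE = 2.086 × 44.0670 = 91.9238.
x̄₁ − x̄₂ = 389.9 − 534.8 = -144.9000.
CI: -144.9000 ± 91.9238 = (-236.82, -52.98).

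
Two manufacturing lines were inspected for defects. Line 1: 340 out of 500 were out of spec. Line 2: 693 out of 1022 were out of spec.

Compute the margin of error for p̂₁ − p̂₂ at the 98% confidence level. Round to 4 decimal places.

0.0592

p̂₁ = 340/500 = 0.6800 and p̂₂ = 693/1022 = 0.6781.
SE₁ = √(p̂₁(1−p̂₁)/n₁) = √(0.6800·0.3200/500) = 0.02086; SE₂ = √(0.6781·0.3219/1022) = 0.01461.
Independent samples: SE of the difference = √(SE₁² + SE₂²) = √(0.0004351396 + 0.0002134521) = 0.02547.
z* for 98% confidence is 2.326, so the margin of error is 2.326 × 0.02547 = 0.05924.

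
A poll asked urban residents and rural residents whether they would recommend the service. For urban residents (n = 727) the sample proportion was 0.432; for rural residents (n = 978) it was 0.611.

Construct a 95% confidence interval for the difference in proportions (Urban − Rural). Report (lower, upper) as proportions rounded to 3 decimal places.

SE₁ = √(p̂₁(1−p̂₁)/n₁) = √(0.4320·0.5680/727) = 0.01837; SE₂ = √(0.6110·0.3890/978) = 0.01559.
Independent samples: SE of the difference = √(SE₁² + SE₂²) = √(0.0003374569 + 0.0002430481) = 0.02409.
z* for 95% confidence is 1.960, so the margin of error is 1.960 × 0.02409 = 0.04722.
Point estimate p̂₁ − p̂₂ = 0.4320 − 0.6110 = -0.1790.
-0.1790 ± 0.04722 → (-0.226, -0.132).

(-0.226, -0.132)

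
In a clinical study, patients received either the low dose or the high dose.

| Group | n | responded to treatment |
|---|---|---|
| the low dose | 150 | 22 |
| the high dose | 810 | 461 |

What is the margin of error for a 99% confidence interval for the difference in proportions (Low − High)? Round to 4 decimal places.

First, p̂₁ = 22/150 = 0.1467; p̂₂ = 461/810 = 0.5691.
The two standard errors are √(0.1467×0.8533/150) = 0.02889 and √(0.5691×0.4309/810) = 0.01740.
Because the samples are independent, SE_diff = √(0.02889² + 0.01740²) = 0.03373.
Using z* = 2.576 for 99%, ME = 2.576 × 0.03373 = 0.08689.

0.0869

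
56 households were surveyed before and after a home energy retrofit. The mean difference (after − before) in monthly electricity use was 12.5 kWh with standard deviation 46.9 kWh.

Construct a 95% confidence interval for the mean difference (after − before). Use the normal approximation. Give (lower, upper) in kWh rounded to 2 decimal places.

(0.22, 24.78)

Paired design: SE = s_d/√n = 46.9/√56 = 6.2673.
z* = 1.960; margin of error = 1.960 × 6.2673 = 12.2839.
12.5 ± 12.2839 → (0.22, 24.78).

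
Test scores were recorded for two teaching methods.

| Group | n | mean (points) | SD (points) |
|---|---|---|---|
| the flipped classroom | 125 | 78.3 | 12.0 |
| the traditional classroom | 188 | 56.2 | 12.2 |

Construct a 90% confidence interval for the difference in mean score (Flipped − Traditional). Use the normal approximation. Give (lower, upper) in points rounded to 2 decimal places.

(19.81, 24.39)

Per-group SEs: s₁/√n₁ = 12.0/√125 = 1.0733, s₂/√n₂ = 12.2/√188 = 0.8898.
Unpooled SE of the difference: √(1.15197289 + 0.79174404) = 1.3942.
Margin of error = z* · SE = 1.645 × 1.3942 = 2.2935.
x̄₁ − x̄₂ = 78.3 − 56.2 = 22.1000.
CI: 22.1000 ± 2.2935 = (19.81, 24.39).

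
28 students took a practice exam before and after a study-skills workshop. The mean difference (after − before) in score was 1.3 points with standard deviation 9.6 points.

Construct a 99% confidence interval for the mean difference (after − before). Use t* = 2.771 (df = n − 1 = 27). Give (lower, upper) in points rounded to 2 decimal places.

(-3.73, 6.33)

Paired design: SE = s_d/√n = 9.6/√28 = 1.8142.
t* = 2.771; margin of error = 2.771 × 1.8142 = 5.0271.
1.3 ± 5.0271 → (-3.73, 6.33).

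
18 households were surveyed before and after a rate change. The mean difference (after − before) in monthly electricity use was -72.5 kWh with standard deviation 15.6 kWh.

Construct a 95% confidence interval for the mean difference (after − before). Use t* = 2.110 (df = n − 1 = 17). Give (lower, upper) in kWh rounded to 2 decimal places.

(-80.26, -64.74)

Paired design: SE = s_d/√n = 15.6/√18 = 3.6770.
t* = 2.110; margin of error = 2.110 × 3.6770 = 7.7585.
-72.5 ± 7.7585 → (-80.26, -64.74).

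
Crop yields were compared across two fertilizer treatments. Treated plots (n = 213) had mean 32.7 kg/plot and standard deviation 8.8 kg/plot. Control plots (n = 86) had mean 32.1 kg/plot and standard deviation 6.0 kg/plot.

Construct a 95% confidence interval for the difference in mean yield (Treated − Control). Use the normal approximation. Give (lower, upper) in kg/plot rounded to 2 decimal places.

Per-group SEs: s₁/√n₁ = 8.8/√213 = 0.6030, s₂/√n₂ = 6.0/√86 = 0.6470.
Unpooled SE of the difference: √(0.363609 + 0.418609) = 0.8844.
Margin of error = z* · SE = 1.960 × 0.8844 = 1.7334.
x̄₁ − x̄₂ = 32.7 − 32.1 = 0.6000.
CI: 0.6000 ± 1.7334 = (-1.13, 2.33).

(-1.13, 2.33)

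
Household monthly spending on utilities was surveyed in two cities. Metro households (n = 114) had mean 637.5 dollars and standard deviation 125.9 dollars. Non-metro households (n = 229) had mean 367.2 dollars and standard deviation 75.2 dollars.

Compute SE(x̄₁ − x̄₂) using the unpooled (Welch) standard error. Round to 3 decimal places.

12.796

Per-group SEs: s₁/√n₁ = 125.9/√114 = 11.7916, s₂/√n₂ = 75.2/√229 = 4.9694.
Unpooled SE of the difference: √(139.04183056 + 24.69493636) = 12.7960.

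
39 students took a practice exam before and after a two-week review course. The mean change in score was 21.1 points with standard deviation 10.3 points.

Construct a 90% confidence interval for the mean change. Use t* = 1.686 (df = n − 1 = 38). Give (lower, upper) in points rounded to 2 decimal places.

(18.32, 23.88)

This is a matched-pairs design, so SE = s_d/√n = 10.3/√39 = 1.6493.
Margin = 1.686 × 1.6493 = 2.7807; the interval is 21.1 ± 2.7807 = (18.32, 23.88).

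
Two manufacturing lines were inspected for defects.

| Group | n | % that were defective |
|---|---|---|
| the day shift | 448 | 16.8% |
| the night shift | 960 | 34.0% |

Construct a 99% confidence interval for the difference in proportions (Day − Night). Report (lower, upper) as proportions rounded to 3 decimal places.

(-0.232, -0.112)

The two standard errors are √(0.1680×0.8320/448) = 0.01766 and √(0.3400×0.6600/960) = 0.01529.
Because the samples are independent, SE_diff = √(0.01766² + 0.01529²) = 0.02336.
Using z* = 2.576 for 99%, ME = 2.576 × 0.02336 = 0.06018.
p̂₁ − p̂₂ = -0.1720; interval -0.1720 ± 0.06018 gives (-0.232, -0.112).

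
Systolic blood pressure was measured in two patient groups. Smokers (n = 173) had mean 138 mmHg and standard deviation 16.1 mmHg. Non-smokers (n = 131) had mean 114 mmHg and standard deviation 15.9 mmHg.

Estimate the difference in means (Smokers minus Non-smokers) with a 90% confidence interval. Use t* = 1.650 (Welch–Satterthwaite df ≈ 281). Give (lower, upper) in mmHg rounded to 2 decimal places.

Per-group SEs: s₁/√n₁ = 16.1/√173 = 1.2241, s₂/√n₂ = 15.9/√131 = 1.3892.
Unpooled SE of the difference: √(1.49842081 + 1.92987664) = 1.8516.
Margin of error = t* · SE = 1.650 × 1.8516 = 3.0551.
x̄₁ − x̄₂ = 138 − 114 = 24.0000.
CI: 24.0000 ± 3.0551 = (20.94, 27.06).

(20.94, 27.06)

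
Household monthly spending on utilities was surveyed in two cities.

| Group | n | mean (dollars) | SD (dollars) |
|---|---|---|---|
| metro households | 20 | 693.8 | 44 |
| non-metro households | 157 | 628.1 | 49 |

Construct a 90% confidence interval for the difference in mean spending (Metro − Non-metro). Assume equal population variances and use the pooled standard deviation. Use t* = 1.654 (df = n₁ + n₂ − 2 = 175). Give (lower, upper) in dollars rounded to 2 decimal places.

s_p = √[((n₁−1)s₁² + (n₂−1)s₂²)/(n₁+n₂−2)] = √[(19·44² + 156·49²)/175] = 48.4821.
SE = 48.4821·√(1/20 + 1/157) = 11.5107.
With t* = 1.654, margin = 1.654 × 11.5107 = 19.0387.
x̄₁ − x̄₂ = 693.8 − 628.1 = 65.7000; interval 65.7000 ± 19.0387 = (46.66, 84.74).

(46.66, 84.74)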